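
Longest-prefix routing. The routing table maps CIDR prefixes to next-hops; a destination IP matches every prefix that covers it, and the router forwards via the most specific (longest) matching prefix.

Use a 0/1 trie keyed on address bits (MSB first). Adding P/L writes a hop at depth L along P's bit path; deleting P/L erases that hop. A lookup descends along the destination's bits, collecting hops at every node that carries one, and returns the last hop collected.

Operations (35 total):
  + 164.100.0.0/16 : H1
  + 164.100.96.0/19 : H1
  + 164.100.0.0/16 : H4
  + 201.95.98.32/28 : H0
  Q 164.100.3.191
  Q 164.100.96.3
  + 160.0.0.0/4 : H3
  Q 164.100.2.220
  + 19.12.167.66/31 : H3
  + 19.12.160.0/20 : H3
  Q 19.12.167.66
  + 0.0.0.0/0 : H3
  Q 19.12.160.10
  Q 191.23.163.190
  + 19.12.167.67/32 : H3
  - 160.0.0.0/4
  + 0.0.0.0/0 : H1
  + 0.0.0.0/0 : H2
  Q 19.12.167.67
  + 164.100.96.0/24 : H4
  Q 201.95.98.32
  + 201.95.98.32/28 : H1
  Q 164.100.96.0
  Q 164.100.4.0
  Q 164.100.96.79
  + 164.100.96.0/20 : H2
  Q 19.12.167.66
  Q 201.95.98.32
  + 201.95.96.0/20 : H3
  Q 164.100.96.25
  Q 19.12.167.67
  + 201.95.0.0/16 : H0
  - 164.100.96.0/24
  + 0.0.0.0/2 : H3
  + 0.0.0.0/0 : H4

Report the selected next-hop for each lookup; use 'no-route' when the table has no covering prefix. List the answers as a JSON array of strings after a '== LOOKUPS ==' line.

Process each operation:
  add 164.100.0.0/16 -> H1 at depth 16
  add 164.100.96.0/19 -> H1 at depth 19
  add 164.100.0.0/16 -> H4 at depth 16
  add 201.95.98.32/28 -> H0 at depth 28
  Q 164.100.3.191: descend 10100100011001000 ; hops seen [H4] ; pick H4
  Q 164.100.96.3: descend 1010010001100100011 ; hops seen [H4,H1] ; pick H1
  add 160.0.0.0/4 -> H3 at depth 4
  Q 164.100.2.220: descend 10100100011001000 ; hops seen [H3,H4] ; pick H4
  add 19.12.167.66/31 -> H3 at depth 31
  add 19.12.160.0/20 -> H3 at depth 20
  Q 19.12.167.66: descend 0001001100001100101001110100001 ; hops seen [H3,H3] ; pick H3
  add 0.0.0.0/0 -> H3 at depth 0
  Q 19.12.160.10: descend 000100110000110010100 ; hops seen [H3,H3] ; pick H3
  Q 191.23.163.190: descend 101 ; hops seen [H3] ; pick H3
  add 19.12.167.67/32 -> H3 at depth 32
  del 160.0.0.0/4 (clear depth 4)
  add 0.0.0.0/0 -> H1 at depth 0
  add 0.0.0.0/0 -> H2 at depth 0
  Q 19.12.167.67: descend 00010011000011001010011101000011 ; hops seen [H2,H3,H3,H3] ; pick H3
  add 164.100.96.0/24 -> H4 at depth 24
  Q 201.95.98.32: descend 1100100101011111011000100010 ; hops seen [H2,H0] ; pick H0
  add 201.95.98.32/28 -> H1 at depth 28
  Q 164.100.96.0: descend 101001000110010001100000 ; hops seen [H2,H4,H1,H4] ; pick H4
  Q 164.100.4.0: descend 10100100011001000 ; hops seen [H2,H4] ; pick H4
  Q 164.100.96.79: descend 101001000110010001100000 ; hops seen [H2,H4,H1,H4] ; pick H4
  add 164.100.96.0/20 -> H2 at depth 20
  Q 19.12.167.66: descend 0001001100001100101001110100001 ; hops seen [H2,H3,H3] ; pick H3
  Q 201.95.98.32: descend 1100100101011111011000100010 ; hops seen [H2,H1] ; pick H1
  add 201.95.96.0/20 -> H3 at depth 20
  Q 164.100.96.25: descend 101001000110010001100000 ; hops seen [H2,H4,H1,H2,H4] ; pick H4
  Q 19.12.167.67: descend 00010011000011001010011101000011 ; hops seen [H2,H3,H3,H3] ; pick H3
  add 201.95.0.0/16 -> H0 at depth 16
  del 164.100.96.0/24 (clear depth 24)
  add 0.0.0.0/2 -> H3 at depth 2
  add 0.0.0.0/0 -> H4 at depth 0

== LOOKUPS ==
["H4","H1","H4","H3","H3","H3","H3","H0","H4","H4","H4","H3","H1","H4","H3"]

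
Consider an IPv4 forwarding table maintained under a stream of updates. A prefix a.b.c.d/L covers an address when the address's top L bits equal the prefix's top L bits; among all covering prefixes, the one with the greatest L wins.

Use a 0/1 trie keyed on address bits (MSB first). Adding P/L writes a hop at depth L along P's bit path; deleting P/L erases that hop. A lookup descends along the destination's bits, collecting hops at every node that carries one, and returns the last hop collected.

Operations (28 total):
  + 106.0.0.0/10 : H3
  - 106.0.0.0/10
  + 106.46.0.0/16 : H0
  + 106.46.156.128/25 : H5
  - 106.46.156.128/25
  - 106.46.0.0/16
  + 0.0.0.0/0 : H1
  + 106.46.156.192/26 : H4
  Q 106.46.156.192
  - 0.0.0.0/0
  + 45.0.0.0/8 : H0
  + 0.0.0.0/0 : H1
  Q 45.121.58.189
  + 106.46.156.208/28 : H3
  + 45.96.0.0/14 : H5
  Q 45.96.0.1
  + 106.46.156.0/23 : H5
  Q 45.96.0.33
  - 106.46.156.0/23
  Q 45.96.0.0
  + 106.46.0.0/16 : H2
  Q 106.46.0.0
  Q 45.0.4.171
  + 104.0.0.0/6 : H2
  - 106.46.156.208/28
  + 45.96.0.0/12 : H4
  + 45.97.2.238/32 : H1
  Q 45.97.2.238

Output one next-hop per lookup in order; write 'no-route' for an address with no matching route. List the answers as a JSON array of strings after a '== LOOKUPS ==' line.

Apply in order:
  add 106.0.0.0/10 -> H3 at depth 10
  - 106.0.0.0/10 clear@10
  add 106.46.0.0/16 -> H0 at depth 16
  add 106.46.156.128/25 -> H5 at depth 25
  - 106.46.156.128/25 clear@25
  - 106.46.0.0/16 clear@16
  add 0.0.0.0/0 -> H1 at depth 0
  add 106.46.156.192/26 -> H4 at depth 26
  lookup 106.46.156.192: bits 01101010001011101001110011 walk d0:H1→d1:-→d2:-→d3:-→d4:-→d5:-→d6:-→d7:-→d8:-→d9:-→d10:-→d11:-→d12:-→d13:-→d14:-→d15:-→d16:-→d17:-→d18:-→d19:-→d20:-→d21:-→d22:-→d23:-→d24:-→d25:-→d26:H4 -> H4
  - 0.0.0.0/0 clear@0
  add 45.0.0.0/8 -> H0 at depth 8
  add 0.0.0.0/0 -> H1 at depth 0
  lookup 45.121.58.189: bits 00101101 walk d0:H1→d1:-→d2:-→d3:-→d4:-→d5:-→d6:-→d7:-→d8:H0 -> H0
  add 106.46.156.208/28 -> H3 at depth 28
  add 45.96.0.0/14 -> H5 at depth 14
  lookup 45.96.0.1: bits 00101101011000 walk d0:H1→d1:-→d2:-→d3:-→d4:-→d5:-→d6:-→d7:-→d8:H0→d9:-→d10:-→d11:-→d12:-→d13:-→d14:H5 -> H5
  add 106.46.156.0/23 -> H5 at depth 23
  lookup 45.96.0.33: bits 00101101011000 walk d0:H1→d1:-→d2:-→d3:-→d4:-→d5:-→d6:-→d7:-→d8:H0→d9:-→d10:-→d11:-→d12:-→d13:-→d14:H5 -> H5
  - 106.46.156.0/23 clear@23
  lookup 45.96.0.0: bits 00101101011000 walk d0:H1→d1:-→d2:-→d3:-→d4:-→d5:-→d6:-→d7:-→d8:H0→d9:-→d10:-→d11:-→d12:-→d13:-→d14:H5 -> H5
  add 106.46.0.0/16 -> H2 at depth 16
  lookup 106.46.0.0: bits 0110101000101110 walk d0:H1→d1:-→d2:-→d3:-→d4:-→d5:-→d6:-→d7:-→d8:-→d9:-→d10:-→d11:-→d12:-→d13:-→d14:-→d15:-→d16:H2 -> H2
  lookup 45.0.4.171: bits 001011010 walk d0:H1→d1:-→d2:-→d3:-→d4:-→d5:-→d6:-→d7:-→d8:H0→d9:- -> H0
  add 104.0.0.0/6 -> H2 at depth 6
  - 106.46.156.208/28 clear@28
  add 45.96.0.0/12 -> H4 at depth 12
  add 45.97.2.238/32 -> H1 at depth 32
  lookup 45.97.2.238: bits 00101101011000010000001011101110 walk d0:H1→d1:-→d2:-→d3:-→d4:-→d5:-→d6:-→d7:-→d8:H0→d9:-→d10:-→d11:-→d12:H4→d13:-→d14:H5→d15:-→d16:-→d17:-→d18:-→d19:-→d20:-→d21:-→d22:-→d23:-→d24:-→d25:-→d26:-→d27:-→d28:-→d29:-→d30:-→d31:-→d32:H1 -> H1

== LOOKUPS ==
["H4","H0","H5","H5","H5","H2","H0","H1"]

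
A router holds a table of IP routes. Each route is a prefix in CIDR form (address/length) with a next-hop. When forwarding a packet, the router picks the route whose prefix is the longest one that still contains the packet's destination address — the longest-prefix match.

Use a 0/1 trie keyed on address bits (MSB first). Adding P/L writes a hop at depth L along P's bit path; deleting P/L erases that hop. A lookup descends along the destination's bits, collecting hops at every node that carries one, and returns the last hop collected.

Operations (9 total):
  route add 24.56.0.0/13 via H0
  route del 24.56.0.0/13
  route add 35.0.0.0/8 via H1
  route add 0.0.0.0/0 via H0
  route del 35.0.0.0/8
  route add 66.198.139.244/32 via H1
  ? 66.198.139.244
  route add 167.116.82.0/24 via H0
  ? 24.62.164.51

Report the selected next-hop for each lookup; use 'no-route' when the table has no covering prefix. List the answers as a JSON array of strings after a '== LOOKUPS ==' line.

Trace:
  + 24.56.0.0/13 (H0) depth=13
  del 24.56.0.0/13 (clear depth 13)
  + 35.0.0.0/8 (H1) depth=8
  + 0.0.0.0/0 (H0) depth=0
  del 35.0.0.0/8 (clear depth 8)
  + 66.198.139.244/32 (H1) depth=32
  lookup 66.198.139.244: bits 01000010110001101000101111110100 walk d0:H0→d1:-→d2:-→d3:-→d4:-→d5:-→d6:-→d7:-→d8:-→d9:-→d10:-→d11:-→d12:-→d13:-→d14:-→d15:-→d16:-→d17:-→d18:-→d19:-→d20:-→d21:-→d22:-→d23:-→d24:-→d25:-→d26:-→d27:-→d28:-→d29:-→d30:-→d31:-→d32:H1 -> H1
  + 167.116.82.0/24 (H0) depth=24
  lookup 24.62.164.51: bits 0001100000111 walk d0:H0→d1:-→d2:-→d3:-→d4:-→d5:-→d6:-→d7:-→d8:-→d9:-→d10:-→d11:-→d12:-→d13:- -> H0

== LOOKUPS ==
["H1","H0"]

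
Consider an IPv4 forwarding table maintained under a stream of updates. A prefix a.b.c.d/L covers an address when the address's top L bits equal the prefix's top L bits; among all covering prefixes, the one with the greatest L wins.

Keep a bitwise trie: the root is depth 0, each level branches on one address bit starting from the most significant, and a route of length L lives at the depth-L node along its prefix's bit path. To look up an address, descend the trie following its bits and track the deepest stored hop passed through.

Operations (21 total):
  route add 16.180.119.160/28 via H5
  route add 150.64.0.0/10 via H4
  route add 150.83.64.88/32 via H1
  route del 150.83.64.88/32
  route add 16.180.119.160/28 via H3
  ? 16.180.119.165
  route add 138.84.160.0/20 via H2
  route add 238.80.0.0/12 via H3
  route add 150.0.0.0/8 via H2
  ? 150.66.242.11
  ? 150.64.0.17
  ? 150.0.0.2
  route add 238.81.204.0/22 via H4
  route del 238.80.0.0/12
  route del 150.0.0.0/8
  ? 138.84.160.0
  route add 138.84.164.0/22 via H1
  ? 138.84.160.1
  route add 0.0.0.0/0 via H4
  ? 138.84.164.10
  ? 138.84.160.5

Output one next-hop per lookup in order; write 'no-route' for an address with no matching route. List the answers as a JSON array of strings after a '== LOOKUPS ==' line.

Apply in order:
  add 16.180.119.160/28 -> H5 at depth 28
  add 150.64.0.0/10 -> H4 at depth 10
  add 150.83.64.88/32 -> H1 at depth 32
  del 150.83.64.88/32 (clear depth 32)
  add 16.180.119.160/28 -> H3 at depth 28
  lookup 16.180.119.165: bits 0001000010110100011101111010 walk d0:-→d1:-→d2:-→d3:-→d4:-→d5:-→d6:-→d7:-→d8:-→d9:-→d10:-→d11:-→d12:-→d13:-→d14:-→d15:-→d16:-→d17:-→d18:-→d19:-→d20:-→d21:-→d22:-→d23:-→d24:-→d25:-→d26:-→d27:-→d28:H3 -> H3
  add 138.84.160.0/20 -> H2 at depth 20
  add 238.80.0.0/12 -> H3 at depth 12
  add 150.0.0.0/8 -> H2 at depth 8
  lookup 150.66.242.11: bits 10010110010 walk d0:-→d1:-→d2:-→d3:-→d4:-→d5:-→d6:-→d7:-→d8:H2→d9:-→d10:H4→d11:- -> H4
  lookup 150.64.0.17: bits 10010110010 walk d0:-→d1:-→d2:-→d3:-→d4:-→d5:-→d6:-→d7:-→d8:H2→d9:-→d10:H4→d11:- -> H4
  lookup 150.0.0.2: bits 100101100 walk d0:-→d1:-→d2:-→d3:-→d4:-→d5:-→d6:-→d7:-→d8:H2→d9:- -> H2
  add 238.81.204.0/22 -> H4 at depth 22
  del 238.80.0.0/12 (clear depth 12)
  del 150.0.0.0/8 (clear depth 8)
  lookup 138.84.160.0: bits 10001010010101001010 walk d0:-→d1:-→d2:-→d3:-→d4:-→d5:-→d6:-→d7:-→d8:-→d9:-→d10:-→d11:-→d12:-→d13:-→d14:-→d15:-→d16:-→d17:-→d18:-→d19:-→d20:H2 -> H2
  add 138.84.164.0/22 -> H1 at depth 22
  lookup 138.84.160.1: bits 100010100101010010100 walk d0:-→d1:-→d2:-→d3:-→d4:-→d5:-→d6:-→d7:-→d8:-→d9:-→d10:-→d11:-→d12:-→d13:-→d14:-→d15:-→d16:-→d17:-→d18:-→d19:-→d20:H2→d21:- -> H2
  add 0.0.0.0/0 -> H4 at depth 0
  lookup 138.84.164.10: bits 1000101001010100101001 walk d0:H4→d1:-→d2:-→d3:-→d4:-→d5:-→d6:-→d7:-→d8:-→d9:-→d10:-→d11:-→d12:-→d13:-→d14:-→d15:-→d16:-→d17:-→d18:-→d19:-→d20:H2→d21:-→d22:H1 -> H1
  lookup 138.84.160.5: bits 100010100101010010100 walk d0:H4→d1:-→d2:-→d3:-→d4:-→d5:-→d6:-→d7:-→d8:-→d9:-→d10:-→d11:-→d12:-→d13:-→d14:-→d15:-→d16:-→d17:-→d18:-→d19:-→d20:H2→d21:- -> H2

== LOOKUPS ==
["H3","H4","H4","H2","H2","H2","H1","H2"]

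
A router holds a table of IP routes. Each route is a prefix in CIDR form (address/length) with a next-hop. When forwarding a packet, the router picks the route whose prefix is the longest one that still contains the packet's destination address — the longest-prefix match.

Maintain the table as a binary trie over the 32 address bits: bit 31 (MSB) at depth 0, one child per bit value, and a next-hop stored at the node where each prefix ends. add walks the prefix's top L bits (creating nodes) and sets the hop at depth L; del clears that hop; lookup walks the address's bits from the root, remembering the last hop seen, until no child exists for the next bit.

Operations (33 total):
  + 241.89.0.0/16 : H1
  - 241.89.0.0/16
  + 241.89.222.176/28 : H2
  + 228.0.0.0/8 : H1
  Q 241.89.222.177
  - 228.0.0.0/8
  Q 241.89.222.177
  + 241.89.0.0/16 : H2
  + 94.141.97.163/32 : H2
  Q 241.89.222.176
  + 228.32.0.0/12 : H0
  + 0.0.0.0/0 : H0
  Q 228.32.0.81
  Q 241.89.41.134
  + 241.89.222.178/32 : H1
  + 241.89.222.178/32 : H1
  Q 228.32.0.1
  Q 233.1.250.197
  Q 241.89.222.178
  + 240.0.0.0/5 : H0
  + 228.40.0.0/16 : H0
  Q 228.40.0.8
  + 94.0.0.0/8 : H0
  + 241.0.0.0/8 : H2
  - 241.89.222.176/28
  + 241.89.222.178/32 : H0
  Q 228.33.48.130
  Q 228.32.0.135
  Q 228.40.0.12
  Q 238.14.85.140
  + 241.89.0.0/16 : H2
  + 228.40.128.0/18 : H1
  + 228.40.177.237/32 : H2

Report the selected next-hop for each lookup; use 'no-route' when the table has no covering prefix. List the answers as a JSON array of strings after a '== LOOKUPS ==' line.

Process each operation:
  + 241.89.0.0/16 (H1) depth=16
  del 241.89.0.0/16 (clear depth 16)
  + 241.89.222.176/28 (H2) depth=28
  + 228.0.0.0/8 (H1) depth=8
  ? 241.89.222.177  path d0:-→d1:-→d2:-→d3:-→d4:-→d5:-→d6:-→d7:-→d8:-→d9:-→d10:-→d11:-→d12:-→d13:-→d14:-→d15:-→d16:-→d17:-→d18:-→d19:-→d20:-→d21:-→d22:-→d23:-→d24:-→d25:-→d26:-→d27:-→d28:H2  best=H2
  del 228.0.0.0/8 (clear depth 8)
  ? 241.89.222.177  path d0:-→d1:-→d2:-→d3:-→d4:-→d5:-→d6:-→d7:-→d8:-→d9:-→d10:-→d11:-→d12:-→d13:-→d14:-→d15:-→d16:-→d17:-→d18:-→d19:-→d20:-→d21:-→d22:-→d23:-→d24:-→d25:-→d26:-→d27:-→d28:H2  best=H2
  + 241.89.0.0/16 (H2) depth=16
  + 94.141.97.163/32 (H2) depth=32
  ? 241.89.222.176  path d0:-→d1:-→d2:-→d3:-→d4:-→d5:-→d6:-→d7:-→d8:-→d9:-→d10:-→d11:-→d12:-→d13:-→d14:-→d15:-→d16:H2→d17:-→d18:-→d19:-→d20:-→d21:-→d22:-→d23:-→d24:-→d25:-→d26:-→d27:-→d28:H2  best=H2
  + 228.32.0.0/12 (H0) depth=12
  + 0.0.0.0/0 (H0) depth=0
  ? 228.32.0.81  path d0:H0→d1:-→d2:-→d3:-→d4:-→d5:-→d6:-→d7:-→d8:-→d9:-→d10:-→d11:-→d12:H0  best=H0
  ? 241.89.41.134  path d0:H0→d1:-→d2:-→d3:-→d4:-→d5:-→d6:-→d7:-→d8:-→d9:-→d10:-→d11:-→d12:-→d13:-→d14:-→d15:-→d16:H2  best=H2
  + 241.89.222.178/32 (H1) depth=32
  + 241.89.222.178/32 (H1) depth=32
  ? 228.32.0.1  path d0:H0→d1:-→d2:-→d3:-→d4:-→d5:-→d6:-→d7:-→d8:-→d9:-→d10:-→d11:-→d12:H0  best=H0
  ? 233.1.250.197  path d0:H0→d1:-→d2:-→d3:-→d4:-  best=H0
  ? 241.89.222.178  path d0:H0→d1:-→d2:-→d3:-→d4:-→d5:-→d6:-→d7:-→d8:-→d9:-→d10:-→d11:-→d12:-→d13:-→d14:-→d15:-→d16:H2→d17:-→d18:-→d19:-→d20:-→d21:-→d22:-→d23:-→d24:-→d25:-→d26:-→d27:-→d28:H2→d29:-→d30:-→d31:-→d32:H1  best=H1
  + 240.0.0.0/5 (H0) depth=5
  + 228.40.0.0/16 (H0) depth=16
  ? 228.40.0.8  path d0:H0→d1:-→d2:-→d3:-→d4:-→d5:-→d6:-→d7:-→d8:-→d9:-→d10:-→d11:-→d12:H0→d13:-→d14:-→d15:-→d16:H0  best=H0
  + 94.0.0.0/8 (H0) depth=8
  + 241.0.0.0/8 (H2) depth=8
  del 241.89.222.176/28 (clear depth 28)
  + 241.89.222.178/32 (H0) depth=32
  ? 228.33.48.130  path d0:H0→d1:-→d2:-→d3:-→d4:-→d5:-→d6:-→d7:-→d8:-→d9:-→d10:-→d11:-→d12:H0  best=H0
  ? 228.32.0.135  path d0:H0→d1:-→d2:-→d3:-→d4:-→d5:-→d6:-→d7:-→d8:-→d9:-→d10:-→d11:-→d12:H0  best=H0
  ? 228.40.0.12  path d0:H0→d1:-→d2:-→d3:-→d4:-→d5:-→d6:-→d7:-→d8:-→d9:-→d10:-→d11:-→d12:H0→d13:-→d14:-→d15:-→d16:H0  best=H0
  ? 238.14.85.140  path d0:H0→d1:-→d2:-→d3:-→d4:-  best=H0
  + 241.89.0.0/16 (H2) depth=16
  + 228.40.128.0/18 (H1) depth=18
  + 228.40.177.237/32 (H2) depth=32

== LOOKUPS ==
["H2","H2","H2","H0","H2","H0","H0","H1","H0","H0","H0","H0","H0"]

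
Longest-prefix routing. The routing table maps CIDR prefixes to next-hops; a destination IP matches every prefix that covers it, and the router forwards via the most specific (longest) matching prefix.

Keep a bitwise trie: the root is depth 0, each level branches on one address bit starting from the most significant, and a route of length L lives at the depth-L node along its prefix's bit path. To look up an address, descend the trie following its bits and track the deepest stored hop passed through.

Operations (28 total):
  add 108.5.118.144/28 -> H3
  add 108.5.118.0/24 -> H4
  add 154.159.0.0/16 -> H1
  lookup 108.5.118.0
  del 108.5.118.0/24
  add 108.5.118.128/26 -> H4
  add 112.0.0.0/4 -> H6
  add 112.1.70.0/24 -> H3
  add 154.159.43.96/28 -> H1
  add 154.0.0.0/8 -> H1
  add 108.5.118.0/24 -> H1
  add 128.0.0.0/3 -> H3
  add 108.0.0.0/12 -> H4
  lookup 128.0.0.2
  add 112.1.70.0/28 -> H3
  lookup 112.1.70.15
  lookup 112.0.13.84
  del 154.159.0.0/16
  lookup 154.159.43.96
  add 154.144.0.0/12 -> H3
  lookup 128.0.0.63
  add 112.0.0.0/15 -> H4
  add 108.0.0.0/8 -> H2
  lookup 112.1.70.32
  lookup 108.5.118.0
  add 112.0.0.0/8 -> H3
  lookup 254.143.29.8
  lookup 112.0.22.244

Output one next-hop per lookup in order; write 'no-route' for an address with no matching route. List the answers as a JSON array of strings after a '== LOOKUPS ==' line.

Process each operation:
  add 108.5.118.144/28 -> H3 at depth 28
  add 108.5.118.0/24 -> H4 at depth 24
  add 154.159.0.0/16 -> H1 at depth 16
  lookup 108.5.118.0: bits 011011000000010101110110 walk d0:-→d1:-→d2:-→d3:-→d4:-→d5:-→d6:-→d7:-→d8:-→d9:-→d10:-→d11:-→d12:-→d13:-→d14:-→d15:-→d16:-→d17:-→d18:-→d19:-→d20:-→d21:-→d22:-→d23:-→d24:H4 -> H4
  - 108.5.118.0/24 clear@24
  add 108.5.118.128/26 -> H4 at depth 26
  add 112.0.0.0/4 -> H6 at depth 4
  add 112.1.70.0/24 -> H3 at depth 24
  add 154.159.43.96/28 -> H1 at depth 28
  add 154.0.0.0/8 -> H1 at depth 8
  add 108.5.118.0/24 -> H1 at depth 24
  add 128.0.0.0/3 -> H3 at depth 3
  add 108.0.0.0/12 -> H4 at depth 12
  lookup 128.0.0.2: bits 100 walk d0:-→d1:-→d2:-→d3:H3 -> H3
  add 112.1.70.0/28 -> H3 at depth 28
  lookup 112.1.70.15: bits 0111000000000001010001100000 walk d0:-→d1:-→d2:-→d3:-→d4:H6→d5:-→d6:-→d7:-→d8:-→d9:-→d10:-→d11:-→d12:-→d13:-→d14:-→d15:-→d16:-→d17:-→d18:-→d19:-→d20:-→d21:-→d22:-→d23:-→d24:H3→d25:-→d26:-→d27:-→d28:H3 -> H3
  lookup 112.0.13.84: bits 011100000000000 walk d0:-→d1:-→d2:-→d3:-→d4:H6→d5:-→d6:-→d7:-→d8:-→d9:-→d10:-→d11:-→d12:-→d13:-→d14:-→d15:- -> H6
  - 154.159.0.0/16 clear@16
  lookup 154.159.43.96: bits 1001101010011111001010110110 walk d0:-→d1:-→d2:-→d3:H3→d4:-→d5:-→d6:-→d7:-→d8:H1→d9:-→d10:-→d11:-→d12:-→d13:-→d14:-→d15:-→d16:-→d17:-→d18:-→d19:-→d20:-→d21:-→d22:-→d23:-→d24:-→d25:-→d26:-→d27:-→d28:H1 -> H1
  add 154.144.0.0/12 -> H3 at depth 12
  lookup 128.0.0.63: bits 100 walk d0:-→d1:-→d2:-→d3:H3 -> H3
  add 112.0.0.0/15 -> H4 at depth 15
  add 108.0.0.0/8 -> H2 at depth 8
  lookup 112.1.70.32: bits 01110000000000010100011000 walk d0:-→d1:-→d2:-→d3:-→d4:H6→d5:-→d6:-→d7:-→d8:-→d9:-→d10:-→d11:-→d12:-→d13:-→d14:-→d15:H4→d16:-→d17:-→d18:-→d19:-→d20:-→d21:-→d22:-→d23:-→d24:H3→d25:-→d26:- -> H3
  lookup 108.5.118.0: bits 011011000000010101110110 walk d0:-→d1:-→d2:-→d3:-→d4:-→d5:-→d6:-→d7:-→d8:H2→d9:-→d10:-→d11:-→d12:H4→d13:-→d14:-→d15:-→d16:-→d17:-→d18:-→d19:-→d20:-→d21:-→d22:-→d23:-→d24:H1 -> H1
  add 112.0.0.0/8 -> H3 at depth 8
  lookup 254.143.29.8: bits 1 walk d0:-→d1:- -> no-route
  lookup 112.0.22.244: bits 011100000000000 walk d0:-→d1:-→d2:-→d3:-→d4:H6→d5:-→d6:-→d7:-→d8:H3→d9:-→d10:-→d11:-→d12:-→d13:-→d14:-→d15:H4 -> H4

== LOOKUPS ==
["H4","H3","H3","H6","H1","H3","H3","H1","no-route","H4"]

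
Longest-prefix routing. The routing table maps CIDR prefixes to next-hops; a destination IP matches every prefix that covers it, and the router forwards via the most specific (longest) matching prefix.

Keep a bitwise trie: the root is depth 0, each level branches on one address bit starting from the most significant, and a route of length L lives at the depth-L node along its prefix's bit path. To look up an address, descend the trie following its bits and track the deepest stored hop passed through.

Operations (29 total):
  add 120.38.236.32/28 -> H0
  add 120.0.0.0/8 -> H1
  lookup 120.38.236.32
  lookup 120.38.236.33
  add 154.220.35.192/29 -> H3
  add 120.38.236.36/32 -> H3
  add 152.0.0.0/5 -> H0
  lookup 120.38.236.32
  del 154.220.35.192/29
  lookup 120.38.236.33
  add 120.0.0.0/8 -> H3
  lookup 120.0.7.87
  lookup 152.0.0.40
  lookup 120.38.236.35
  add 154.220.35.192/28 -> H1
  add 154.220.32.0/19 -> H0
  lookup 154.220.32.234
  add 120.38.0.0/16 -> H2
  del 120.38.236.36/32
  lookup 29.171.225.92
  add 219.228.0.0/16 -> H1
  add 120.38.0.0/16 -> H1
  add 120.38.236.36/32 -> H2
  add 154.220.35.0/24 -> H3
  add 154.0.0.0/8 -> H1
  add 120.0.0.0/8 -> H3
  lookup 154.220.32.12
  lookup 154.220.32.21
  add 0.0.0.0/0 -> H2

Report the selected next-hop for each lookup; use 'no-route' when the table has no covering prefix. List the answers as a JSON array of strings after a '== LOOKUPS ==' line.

Apply in order:
  add 120.38.236.32/28 -> H0 at depth 28
  add 120.0.0.0/8 -> H1 at depth 8
  lookup 120.38.236.32: bits 0111100000100110111011000010 walk d0:-→d1:-→d2:-→d3:-→d4:-→d5:-→d6:-→d7:-→d8:H1→d9:-→d10:-→d11:-→d12:-→d13:-→d14:-→d15:-→d16:-→d17:-→d18:-→d19:-→d20:-→d21:-→d22:-→d23:-→d24:-→d25:-→d26:-→d27:-→d28:H0 -> H0
  lookup 120.38.236.33: bits 0111100000100110111011000010 walk d0:-→d1:-→d2:-→d3:-→d4:-→d5:-→d6:-→d7:-→d8:H1→d9:-→d10:-→d11:-→d12:-→d13:-→d14:-→d15:-→d16:-→d17:-→d18:-→d19:-→d20:-→d21:-→d22:-→d23:-→d24:-→d25:-→d26:-→d27:-→d28:H0 -> H0
  add 154.220.35.192/29 -> H3 at depth 29
  add 120.38.236.36/32 -> H3 at depth 32
  add 152.0.0.0/5 -> H0 at depth 5
  lookup 120.38.236.32: bits 01111000001001101110110000100 walk d0:-→d1:-→d2:-→d3:-→d4:-→d5:-→d6:-→d7:-→d8:H1→d9:-→d10:-→d11:-→d12:-→d13:-→d14:-→d15:-→d16:-→d17:-→d18:-→d19:-→d20:-→d21:-→d22:-→d23:-→d24:-→d25:-→d26:-→d27:-→d28:H0→d29:- -> H0
  del 154.220.35.192/29 (clear depth 29)
  lookup 120.38.236.33: bits 01111000001001101110110000100 walk d0:-→d1:-→d2:-→d3:-→d4:-→d5:-→d6:-→d7:-→d8:H1→d9:-→d10:-→d11:-→d12:-→d13:-→d14:-→d15:-→d16:-→d17:-→d18:-→d19:-→d20:-→d21:-→d22:-→d23:-→d24:-→d25:-→d26:-→d27:-→d28:H0→d29:- -> H0
  add 120.0.0.0/8 -> H3 at depth 8
  lookup 120.0.7.87: bits 0111100000 walk d0:-→d1:-→d2:-→d3:-→d4:-→d5:-→d6:-→d7:-→d8:H3→d9:-→d10:- -> H3
  lookup 152.0.0.40: bits 100110 walk d0:-→d1:-→d2:-→d3:-→d4:-→d5:H0→d6:- -> H0
  lookup 120.38.236.35: bits 01111000001001101110110000100 walk d0:-→d1:-→d2:-→d3:-→d4:-→d5:-→d6:-→d7:-→d8:H3→d9:-→d10:-→d11:-→d12:-→d13:-→d14:-→d15:-→d16:-→d17:-→d18:-→d19:-→d20:-→d21:-→d22:-→d23:-→d24:-→d25:-→d26:-→d27:-→d28:H0→d29:- -> H0
  add 154.220.35.192/28 -> H1 at depth 28
  add 154.220.32.0/19 -> H0 at depth 19
  lookup 154.220.32.234: bits 1001101011011100001000 walk d0:-→d1:-→d2:-→d3:-→d4:-→d5:H0→d6:-→d7:-→d8:-→d9:-→d10:-→d11:-→d12:-→d13:-→d14:-→d15:-→d16:-→d17:-→d18:-→d19:H0→d20:-→d21:-→d22:- -> H0
  add 120.38.0.0/16 -> H2 at depth 16
  del 120.38.236.36/32 (clear depth 32)
  lookup 29.171.225.92: bits 0 walk d0:-→d1:- -> no-route
  add 219.228.0.0/16 -> H1 at depth 16
  add 120.38.0.0/16 -> H1 at depth 16
  add 120.38.236.36/32 -> H2 at depth 32
  add 154.220.35.0/24 -> H3 at depth 24
  add 154.0.0.0/8 -> H1 at depth 8
  add 120.0.0.0/8 -> H3 at depth 8
  lookup 154.220.32.12: bits 1001101011011100001000 walk d0:-→d1:-→d2:-→d3:-→d4:-→d5:H0→d6:-→d7:-→d8:H1→d9:-→d10:-→d11:-→d12:-→d13:-→d14:-→d15:-→d16:-→d17:-→d18:-→d19:H0→d20:-→d21:-→d22:- -> H0
  lookup 154.220.32.21: bits 1001101011011100001000 walk d0:-→d1:-→d2:-→d3:-→d4:-→d5:H0→d6:-→d7:-→d8:H1→d9:-→d10:-→d11:-→d12:-→d13:-→d14:-→d15:-→d16:-→d17:-→d18:-→d19:H0→d20:-→d21:-→d22:- -> H0
  add 0.0.0.0/0 -> H2 at depth 0

== LOOKUPS ==
["H0","H0","H0","H0","H3","H0","H0","H0","no-route","H0","H0"]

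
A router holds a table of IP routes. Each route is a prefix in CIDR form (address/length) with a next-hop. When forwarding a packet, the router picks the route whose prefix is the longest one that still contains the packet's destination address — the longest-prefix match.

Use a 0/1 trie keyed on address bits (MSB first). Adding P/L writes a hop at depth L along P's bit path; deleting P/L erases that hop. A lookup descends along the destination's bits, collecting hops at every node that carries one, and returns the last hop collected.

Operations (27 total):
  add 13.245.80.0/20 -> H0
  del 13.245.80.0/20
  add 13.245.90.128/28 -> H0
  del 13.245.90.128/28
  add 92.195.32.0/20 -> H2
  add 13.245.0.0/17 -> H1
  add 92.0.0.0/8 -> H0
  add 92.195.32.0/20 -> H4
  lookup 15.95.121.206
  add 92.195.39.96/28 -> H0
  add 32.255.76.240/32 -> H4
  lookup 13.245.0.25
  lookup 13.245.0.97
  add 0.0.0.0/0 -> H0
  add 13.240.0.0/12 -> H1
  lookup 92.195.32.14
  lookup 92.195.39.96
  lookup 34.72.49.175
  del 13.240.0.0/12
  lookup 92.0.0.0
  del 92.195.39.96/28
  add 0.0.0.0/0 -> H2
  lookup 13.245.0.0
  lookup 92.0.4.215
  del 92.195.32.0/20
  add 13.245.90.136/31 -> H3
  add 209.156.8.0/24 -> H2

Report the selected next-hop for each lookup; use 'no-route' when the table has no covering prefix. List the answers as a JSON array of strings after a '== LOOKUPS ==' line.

Process each operation:
  + 13.245.80.0/20 (H0) depth=20
  del 13.245.80.0/20 (clear depth 20)
  + 13.245.90.128/28 (H0) depth=28
  del 13.245.90.128/28 (clear depth 28)
  + 92.195.32.0/20 (H2) depth=20
  + 13.245.0.0/17 (H1) depth=17
  + 92.0.0.0/8 (H0) depth=8
  + 92.195.32.0/20 (H4) depth=20
  Q 15.95.121.206: descend 000011 ; hops seen [∅] ; pick no-route
  + 92.195.39.96/28 (H0) depth=28
  + 32.255.76.240/32 (H4) depth=32
  Q 13.245.0.25: descend 00001101111101010 ; hops seen [H1] ; pick H1
  Q 13.245.0.97: descend 00001101111101010 ; hops seen [H1] ; pick H1
  + 0.0.0.0/0 (H0) depth=0
  + 13.240.0.0/12 (H1) depth=12
  Q 92.195.32.14: descend 010111001100001100100 ; hops seen [H0,H0,H4] ; pick H4
  Q 92.195.39.96: descend 0101110011000011001001110110 ; hops seen [H0,H0,H4,H0] ; pick H0
  Q 34.72.49.175: descend 001000 ; hops seen [H0] ; pick H0
  del 13.240.0.0/12 (clear depth 12)
  Q 92.0.0.0: descend 01011100 ; hops seen [H0,H0] ; pick H0
  del 92.195.39.96/28 (clear depth 28)
  + 0.0.0.0/0 (H2) depth=0
  Q 13.245.0.0: descend 00001101111101010 ; hops seen [H2,H1] ; pick H1
  Q 92.0.4.215: descend 01011100 ; hops seen [H2,H0] ; pick H0
  del 92.195.32.0/20 (clear depth 20)
  + 13.245.90.136/31 (H3) depth=31
  + 209.156.8.0/24 (H2) depth=24

== LOOKUPS ==
["no-route","H1","H1","H4","H0","H0","H0","H1","H0"]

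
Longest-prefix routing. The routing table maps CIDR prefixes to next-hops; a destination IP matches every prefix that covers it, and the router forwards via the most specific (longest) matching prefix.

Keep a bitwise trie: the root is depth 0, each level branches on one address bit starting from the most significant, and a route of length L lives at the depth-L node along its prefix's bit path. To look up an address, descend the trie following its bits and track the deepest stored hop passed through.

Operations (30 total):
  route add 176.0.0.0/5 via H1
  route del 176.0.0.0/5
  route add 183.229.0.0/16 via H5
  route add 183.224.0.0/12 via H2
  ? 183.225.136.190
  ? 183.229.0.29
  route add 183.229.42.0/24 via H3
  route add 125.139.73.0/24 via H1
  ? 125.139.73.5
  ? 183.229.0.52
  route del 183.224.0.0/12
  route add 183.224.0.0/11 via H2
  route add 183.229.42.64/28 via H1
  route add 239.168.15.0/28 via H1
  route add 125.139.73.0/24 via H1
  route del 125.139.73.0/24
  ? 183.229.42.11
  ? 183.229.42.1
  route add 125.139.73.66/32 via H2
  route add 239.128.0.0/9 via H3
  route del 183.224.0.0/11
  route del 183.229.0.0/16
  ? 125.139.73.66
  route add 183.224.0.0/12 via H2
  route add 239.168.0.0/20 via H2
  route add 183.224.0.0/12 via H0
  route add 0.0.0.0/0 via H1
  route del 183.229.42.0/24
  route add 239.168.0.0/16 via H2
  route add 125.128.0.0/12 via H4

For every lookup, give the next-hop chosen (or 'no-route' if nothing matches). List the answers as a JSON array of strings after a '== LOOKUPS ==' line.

Process each operation:
  add 176.0.0.0/5 -> H1 at depth 5
  - 176.0.0.0/5 clear@5
  add 183.229.0.0/16 -> H5 at depth 16
  add 183.224.0.0/12 -> H2 at depth 12
  Q 183.225.136.190: descend 1011011111100 ; hops seen [H2] ; pick H2
  Q 183.229.0.29: descend 1011011111100101 ; hops seen [H2,H5] ; pick H5
  add 183.229.42.0/24 -> H3 at depth 24
  add 125.139.73.0/24 -> H1 at depth 24
  Q 125.139.73.5: descend 011111011000101101001001 ; hops seen [H1] ; pick H1
  Q 183.229.0.52: descend 101101111110010100 ; hops seen [H2,H5] ; pick H5
  - 183.224.0.0/12 clear@12
  add 183.224.0.0/11 -> H2 at depth 11
  add 183.229.42.64/28 -> H1 at depth 28
  add 239.168.15.0/28 -> H1 at depth 28
  add 125.139.73.0/24 -> H1 at depth 24
  - 125.139.73.0/24 clear@24
  Q 183.229.42.11: descend 1011011111100101001010100 ; hops seen [H2,H5,H3] ; pick H3
  Q 183.229.42.1: descend 1011011111100101001010100 ; hops seen [H2,H5,H3] ; pick H3
  add 125.139.73.66/32 -> H2 at depth 32
  add 239.128.0.0/9 -> H3 at depth 9
  - 183.224.0.0/11 clear@11
  - 183.229.0.0/16 clear@16
  Q 125.139.73.66: descend 01111101100010110100100101000010 ; hops seen [H2] ; pick H2
  add 183.224.0.0/12 -> H2 at depth 12
  add 239.168.0.0/20 -> H2 at depth 20
  add 183.224.0.0/12 -> H0 at depth 12
  add 0.0.0.0/0 -> H1 at depth 0
  - 183.229.42.0/24 clear@24
  add 239.168.0.0/16 -> H2 at depth 16
  add 125.128.0.0/12 -> H4 at depth 12

== LOOKUPS ==
["H2","H5","H1","H5","H3","H3","H2"]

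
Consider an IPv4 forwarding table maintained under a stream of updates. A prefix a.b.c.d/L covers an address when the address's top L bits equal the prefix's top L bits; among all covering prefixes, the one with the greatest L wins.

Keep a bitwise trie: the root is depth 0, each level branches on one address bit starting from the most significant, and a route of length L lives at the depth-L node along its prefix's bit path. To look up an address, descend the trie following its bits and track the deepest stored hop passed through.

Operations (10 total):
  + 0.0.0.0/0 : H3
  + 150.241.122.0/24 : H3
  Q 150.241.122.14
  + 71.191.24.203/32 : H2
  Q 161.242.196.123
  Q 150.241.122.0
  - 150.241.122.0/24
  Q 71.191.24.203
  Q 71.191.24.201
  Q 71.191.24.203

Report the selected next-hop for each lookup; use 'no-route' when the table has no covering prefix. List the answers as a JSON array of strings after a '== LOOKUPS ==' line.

Apply in order:
  add 0.0.0.0/0 -> H3 at depth 0
  add 150.241.122.0/24 -> H3 at depth 24
  lookup 150.241.122.14: bits 100101101111000101111010 walk d0:H3→d1:-→d2:-→d3:-→d4:-→d5:-→d6:-→d7:-→d8:-→d9:-→d10:-→d11:-→d12:-→d13:-→d14:-→d15:-→d16:-→d17:-→d18:-→d19:-→d20:-→d21:-→d22:-→d23:-→d24:H3 -> H3
  add 71.191.24.203/32 -> H2 at depth 32
  lookup 161.242.196.123: bits 10 walk d0:H3→d1:-→d2:- -> H3
  lookup 150.241.122.0: bits 100101101111000101111010 walk d0:H3→d1:-→d2:-→d3:-→d4:-→d5:-→d6:-→d7:-→d8:-→d9:-→d10:-→d11:-→d12:-→d13:-→d14:-→d15:-→d16:-→d17:-→d18:-→d19:-→d20:-→d21:-→d22:-→d23:-→d24:H3 -> H3
  - 150.241.122.0/24 clear@24
  lookup 71.191.24.203: bits 01000111101111110001100011001011 walk d0:H3→d1:-→d2:-→d3:-→d4:-→d5:-→d6:-→d7:-→d8:-→d9:-→d10:-→d11:-→d12:-→d13:-→d14:-→d15:-→d16:-→d17:-→d18:-→d19:-→d20:-→d21:-→d22:-→d23:-→d24:-→d25:-→d26:-→d27:-→d28:-→d29:-→d30:-→d31:-→d32:H2 -> H2
  lookup 71.191.24.201: bits 010001111011111100011000110010 walk d0:H3→d1:-→d2:-→d3:-→d4:-→d5:-→d6:-→d7:-→d8:-→d9:-→d10:-→d11:-→d12:-→d13:-→d14:-→d15:-→d16:-→d17:-→d18:-→d19:-→d20:-→d21:-→d22:-→d23:-→d24:-→d25:-→d26:-→d27:-→d28:-→d29:-→d30:- -> H3
  lookup 71.191.24.203: bits 01000111101111110001100011001011 walk d0:H3→d1:-→d2:-→d3:-→d4:-→d5:-→d6:-→d7:-→d8:-→d9:-→d10:-→d11:-→d12:-→d13:-→d14:-→d15:-→d16:-→d17:-→d18:-→d19:-→d20:-→d21:-→d22:-→d23:-→d24:-→d25:-→d26:-→d27:-→d28:-→d29:-→d30:-→d31:-→d32:H2 -> H2

== LOOKUPS ==
["H3","H3","H3","H2","H3","H2"]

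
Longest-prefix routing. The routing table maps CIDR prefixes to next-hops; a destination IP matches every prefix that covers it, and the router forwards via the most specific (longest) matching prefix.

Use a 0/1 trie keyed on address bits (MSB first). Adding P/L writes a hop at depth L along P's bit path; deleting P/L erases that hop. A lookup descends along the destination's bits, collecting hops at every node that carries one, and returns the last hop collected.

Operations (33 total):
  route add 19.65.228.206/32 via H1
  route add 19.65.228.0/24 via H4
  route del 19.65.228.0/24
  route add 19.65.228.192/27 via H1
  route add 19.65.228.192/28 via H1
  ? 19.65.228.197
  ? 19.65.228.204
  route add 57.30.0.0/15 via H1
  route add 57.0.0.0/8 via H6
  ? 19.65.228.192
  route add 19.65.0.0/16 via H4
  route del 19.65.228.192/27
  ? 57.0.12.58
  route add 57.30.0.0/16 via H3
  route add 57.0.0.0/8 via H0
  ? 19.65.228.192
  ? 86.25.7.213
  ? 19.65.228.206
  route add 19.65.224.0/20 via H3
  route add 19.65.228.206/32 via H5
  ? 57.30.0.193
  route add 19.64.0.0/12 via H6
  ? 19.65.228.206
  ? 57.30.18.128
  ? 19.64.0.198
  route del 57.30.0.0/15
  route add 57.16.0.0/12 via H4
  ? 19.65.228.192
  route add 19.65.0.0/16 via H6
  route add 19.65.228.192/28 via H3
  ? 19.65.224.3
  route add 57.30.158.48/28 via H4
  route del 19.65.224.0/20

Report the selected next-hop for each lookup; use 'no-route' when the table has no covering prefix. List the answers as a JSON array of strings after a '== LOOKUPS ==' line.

Trace:
  add 19.65.228.206/32 -> H1 at depth 32
  add 19.65.228.0/24 -> H4 at depth 24
  - 19.65.228.0/24 clear@24
  add 19.65.228.192/27 -> H1 at depth 27
  add 19.65.228.192/28 -> H1 at depth 28
  lookup 19.65.228.197: bits 0001001101000001111001001100 walk d0:-→d1:-→d2:-→d3:-→d4:-→d5:-→d6:-→d7:-→d8:-→d9:-→d10:-→d11:-→d12:-→d13:-→d14:-→d15:-→d16:-→d17:-→d18:-→d19:-→d20:-→d21:-→d22:-→d23:-→d24:-→d25:-→d26:-→d27:H1→d28:H1 -> H1
  lookup 19.65.228.204: bits 000100110100000111100100110011 walk d0:-→d1:-→d2:-→d3:-→d4:-→d5:-→d6:-→d7:-→d8:-→d9:-→d10:-→d11:-→d12:-→d13:-→d14:-→d15:-→d16:-→d17:-→d18:-→d19:-→d20:-→d21:-→d22:-→d23:-→d24:-→d25:-→d26:-→d27:H1→d28:H1→d29:-→d30:- -> H1
  add 57.30.0.0/15 -> H1 at depth 15
  add 57.0.0.0/8 -> H6 at depth 8
  lookup 19.65.228.192: bits 0001001101000001111001001100 walk d0:-→d1:-→d2:-→d3:-→d4:-→d5:-→d6:-→d7:-→d8:-→d9:-→d10:-→d11:-→d12:-→d13:-→d14:-→d15:-→d16:-→d17:-→d18:-→d19:-→d20:-→d21:-→d22:-→d23:-→d24:-→d25:-→d26:-→d27:H1→d28:H1 -> H1
  add 19.65.0.0/16 -> H4 at depth 16
  - 19.65.228.192/27 clear@27
  lookup 57.0.12.58: bits 00111001000 walk d0:-→d1:-→d2:-→d3:-→d4:-→d5:-→d6:-→d7:-→d8:H6→d9:-→d10:-→d11:- -> H6
  add 57.30.0.0/16 -> H3 at depth 16
  add 57.0.0.0/8 -> H0 at depth 8
  lookup 19.65.228.192: bits 0001001101000001111001001100 walk d0:-→d1:-→d2:-→d3:-→d4:-→d5:-→d6:-→d7:-→d8:-→d9:-→d10:-→d11:-→d12:-→d13:-→d14:-→d15:-→d16:H4→d17:-→d18:-→d19:-→d20:-→d21:-→d22:-→d23:-→d24:-→d25:-→d26:-→d27:-→d28:H1 -> H1
  lookup 86.25.7.213: bits 0 walk d0:-→d1:- -> no-route
  lookup 19.65.228.206: bits 00010011010000011110010011001110 walk d0:-→d1:-→d2:-→d3:-→d4:-→d5:-→d6:-→d7:-→d8:-→d9:-→d10:-→d11:-→d12:-→d13:-→d14:-→d15:-→d16:H4→d17:-→d18:-→d19:-→d20:-→d21:-→d22:-→d23:-→d24:-→d25:-→d26:-→d27:-→d28:H1→d29:-→d30:-→d31:-→d32:H1 -> H1
  add 19.65.224.0/20 -> H3 at depth 20
  add 19.65.228.206/32 -> H5 at depth 32
  lookup 57.30.0.193: bits 0011100100011110 walk d0:-→d1:-→d2:-→d3:-→d4:-→d5:-→d6:-→d7:-→d8:H0→d9:-→d10:-→d11:-→d12:-→d13:-→d14:-→d15:H1→d16:H3 -> H3
  add 19.64.0.0/12 -> H6 at depth 12
  lookup 19.65.228.206: bits 00010011010000011110010011001110 walk d0:-→d1:-→d2:-→d3:-→d4:-→d5:-→d6:-→d7:-→d8:-→d9:-→d10:-→d11:-→d12:H6→d13:-→d14:-→d15:-→d16:H4→d17:-→d18:-→d19:-→d20:H3→d21:-→d22:-→d23:-→d24:-→d25:-→d26:-→d27:-→d28:H1→d29:-→d30:-→d31:-→d32:H5 -> H5
  lookup 57.30.18.128: bits 0011100100011110 walk d0:-→d1:-→d2:-→d3:-→d4:-→d5:-→d6:-→d7:-→d8:H0→d9:-→d10:-→d11:-→d12:-→d13:-→d14:-→d15:H1→d16:H3 -> H3
  lookup 19.64.0.198: bits 000100110100000 walk d0:-→d1:-→d2:-→d3:-→d4:-→d5:-→d6:-→d7:-→d8:-→d9:-→d10:-→d11:-→d12:H6→d13:-→d14:-→d15:- -> H6
  - 57.30.0.0/15 clear@15
  add 57.16.0.0/12 -> H4 at depth 12
  lookup 19.65.228.192: bits 0001001101000001111001001100 walk d0:-→d1:-→d2:-→d3:-→d4:-→d5:-→d6:-→d7:-→d8:-→d9:-→d10:-→d11:-→d12:H6→d13:-→d14:-→d15:-→d16:H4→d17:-→d18:-→d19:-→d20:H3→d21:-→d22:-→d23:-→d24:-→d25:-→d26:-→d27:-→d28:H1 -> H1
  add 19.65.0.0/16 -> H6 at depth 16
  add 19.65.228.192/28 -> H3 at depth 28
  lookup 19.65.224.3: bits 000100110100000111100 walk d0:-→d1:-→d2:-→d3:-→d4:-→d5:-→d6:-→d7:-→d8:-→d9:-→d10:-→d11:-→d12:H6→d13:-→d14:-→d15:-→d16:H6→d17:-→d18:-→d19:-→d20:H3→d21:- -> H3
  add 57.30.158.48/28 -> H4 at depth 28
  - 19.65.224.0/20 clear@20

== LOOKUPS ==
["H1","H1","H1","H6","H1","no-route","H1","H3","H5","H3","H6","H1","H3"]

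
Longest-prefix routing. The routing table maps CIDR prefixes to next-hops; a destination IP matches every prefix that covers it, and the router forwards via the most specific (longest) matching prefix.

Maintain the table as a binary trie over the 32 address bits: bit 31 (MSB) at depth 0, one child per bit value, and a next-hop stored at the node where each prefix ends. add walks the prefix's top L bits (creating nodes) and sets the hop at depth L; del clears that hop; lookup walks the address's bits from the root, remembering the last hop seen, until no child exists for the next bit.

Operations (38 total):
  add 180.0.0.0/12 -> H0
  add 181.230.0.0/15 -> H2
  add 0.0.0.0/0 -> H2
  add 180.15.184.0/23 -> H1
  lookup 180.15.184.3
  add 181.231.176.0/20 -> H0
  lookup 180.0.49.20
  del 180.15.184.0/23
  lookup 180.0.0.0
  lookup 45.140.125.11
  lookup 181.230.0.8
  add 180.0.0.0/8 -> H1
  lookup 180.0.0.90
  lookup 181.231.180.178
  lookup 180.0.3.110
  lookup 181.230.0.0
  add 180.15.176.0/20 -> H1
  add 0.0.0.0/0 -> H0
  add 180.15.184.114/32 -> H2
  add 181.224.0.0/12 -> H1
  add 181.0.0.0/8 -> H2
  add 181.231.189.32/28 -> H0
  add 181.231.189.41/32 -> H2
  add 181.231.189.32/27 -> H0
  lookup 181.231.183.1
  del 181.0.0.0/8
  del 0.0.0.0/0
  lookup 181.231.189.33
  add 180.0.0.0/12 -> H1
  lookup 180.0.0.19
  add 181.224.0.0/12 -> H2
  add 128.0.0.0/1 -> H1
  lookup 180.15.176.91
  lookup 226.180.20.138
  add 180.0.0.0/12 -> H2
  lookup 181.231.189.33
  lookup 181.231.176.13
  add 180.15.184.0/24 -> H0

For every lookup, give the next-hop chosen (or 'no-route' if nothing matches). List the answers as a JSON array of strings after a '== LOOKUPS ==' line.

Process each operation:
  add 180.0.0.0/12 -> H0 at depth 12
  add 181.230.0.0/15 -> H2 at depth 15
  add 0.0.0.0/0 -> H2 at depth 0
  add 180.15.184.0/23 -> H1 at depth 23
  Q 180.15.184.3: descend 10110100000011111011100 ; hops seen [H2,H0,H1] ; pick H1
  add 181.231.176.0/20 -> H0 at depth 20
  Q 180.0.49.20: descend 101101000000 ; hops seen [H2,H0] ; pick H0
  del 180.15.184.0/23 (clear depth 23)
  Q 180.0.0.0: descend 101101000000 ; hops seen [H2,H0] ; pick H0
  Q 45.140.125.11: descend ε ; hops seen [H2] ; pick H2
  Q 181.230.0.8: descend 101101011110011 ; hops seen [H2,H2] ; pick H2
  add 180.0.0.0/8 -> H1 at depth 8
  Q 180.0.0.90: descend 101101000000 ; hops seen [H2,H1,H0] ; pick H0
  Q 181.231.180.178: descend 10110101111001111011 ; hops seen [H2,H2,H0] ; pick H0
  Q 180.0.3.110: descend 101101000000 ; hops seen [H2,H1,H0] ; pick H0
  Q 181.230.0.0: descend 101101011110011 ; hops seen [H2,H2] ; pick H2
  add 180.15.176.0/20 -> H1 at depth 20
  add 0.0.0.0/0 -> H0 at depth 0
  add 180.15.184.114/32 -> H2 at depth 32
  add 181.224.0.0/12 -> H1 at depth 12
  add 181.0.0.0/8 -> H2 at depth 8
  add 181.231.189.32/28 -> H0 at depth 28
  add 181.231.189.41/32 -> H2 at depth 32
  add 181.231.189.32/27 -> H0 at depth 27
  Q 181.231.183.1: descend 10110101111001111011 ; hops seen [H0,H2,H1,H2,H0] ; pick H0
  del 181.0.0.0/8 (clear depth 8)
  del 0.0.0.0/0 (clear depth 0)
  Q 181.231.189.33: descend 1011010111100111101111010010 ; hops seen [H1,H2,H0,H0,H0] ; pick H0
  add 180.0.0.0/12 -> H1 at depth 12
  Q 180.0.0.19: descend 101101000000 ; hops seen [H1,H1] ; pick H1
  add 181.224.0.0/12 -> H2 at depth 12
  add 128.0.0.0/1 -> H1 at depth 1
  Q 180.15.176.91: descend 10110100000011111011 ; hops seen [H1,H1,H1,H1] ; pick H1
  Q 226.180.20.138: descend 1 ; hops seen [H1] ; pick H1
  add 180.0.0.0/12 -> H2 at depth 12
  Q 181.231.189.33: descend 1011010111100111101111010010 ; hops seen [H1,H2,H2,H0,H0,H0] ; pick H0
  Q 181.231.176.13: descend 10110101111001111011 ; hops seen [H1,H2,H2,H0] ; pick H0
  add 180.15.184.0/24 -> H0 at depth 24

== LOOKUPS ==
["H1","H0","H0","H2","H2","H0","H0","H0","H2","H0","H0","H1","H1","H1","H0","H0"]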